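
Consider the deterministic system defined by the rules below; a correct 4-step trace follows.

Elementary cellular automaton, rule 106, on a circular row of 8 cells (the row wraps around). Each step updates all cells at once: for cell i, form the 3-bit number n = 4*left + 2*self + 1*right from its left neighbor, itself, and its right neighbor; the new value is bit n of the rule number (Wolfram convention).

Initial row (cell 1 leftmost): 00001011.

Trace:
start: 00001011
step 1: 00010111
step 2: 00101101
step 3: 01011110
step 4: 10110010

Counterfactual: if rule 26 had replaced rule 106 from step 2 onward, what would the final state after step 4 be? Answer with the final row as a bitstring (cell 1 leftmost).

(re-executing steps 2..4 under rule 26; state before step 2: 00010111)
step 2: 10100100
step 3: 00011011
step 4: 10110010

10110010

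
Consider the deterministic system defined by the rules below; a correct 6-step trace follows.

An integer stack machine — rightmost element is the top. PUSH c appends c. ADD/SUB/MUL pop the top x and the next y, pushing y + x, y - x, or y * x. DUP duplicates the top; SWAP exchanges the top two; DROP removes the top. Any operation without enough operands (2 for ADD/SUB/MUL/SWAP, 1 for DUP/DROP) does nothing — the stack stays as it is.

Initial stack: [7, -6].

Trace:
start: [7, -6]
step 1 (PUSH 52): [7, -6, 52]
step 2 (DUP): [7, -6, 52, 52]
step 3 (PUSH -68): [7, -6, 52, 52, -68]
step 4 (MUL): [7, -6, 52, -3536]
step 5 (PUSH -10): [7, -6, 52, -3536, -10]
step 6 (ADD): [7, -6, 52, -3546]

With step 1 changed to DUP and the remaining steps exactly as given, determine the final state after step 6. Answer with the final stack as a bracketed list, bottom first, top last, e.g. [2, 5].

(re-executing from step 1 with the substitution; state before step 1: [7, -6])
step 1 (DUP): [7, -6, -6]
step 2 (DUP): [7, -6, -6, -6]
step 3 (PUSH -68): [7, -6, -6, -6, -68]
step 4 (MUL): [7, -6, -6, 408]
step 5 (PUSH -10): [7, -6, -6, 408, -10]
step 6 (ADD): [7, -6, -6, 398]

[7, -6, -6, 398]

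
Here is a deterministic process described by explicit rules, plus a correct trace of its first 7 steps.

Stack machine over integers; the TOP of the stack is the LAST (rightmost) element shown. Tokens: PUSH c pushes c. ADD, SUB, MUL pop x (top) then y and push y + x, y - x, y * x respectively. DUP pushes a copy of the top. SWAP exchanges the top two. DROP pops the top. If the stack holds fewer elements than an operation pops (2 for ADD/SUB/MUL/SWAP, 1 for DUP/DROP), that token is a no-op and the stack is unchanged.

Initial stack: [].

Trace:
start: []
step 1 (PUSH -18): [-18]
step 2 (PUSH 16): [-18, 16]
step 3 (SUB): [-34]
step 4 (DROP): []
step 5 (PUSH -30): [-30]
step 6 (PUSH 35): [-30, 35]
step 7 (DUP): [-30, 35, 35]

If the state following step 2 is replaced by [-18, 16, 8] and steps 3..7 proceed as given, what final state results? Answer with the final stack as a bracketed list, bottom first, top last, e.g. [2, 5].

state after step 2 := [-18, 16, 8]
step 3 (SUB): [-18, 8]
step 4 (DROP): [-18]
step 5 (PUSH -30): [-18, -30]
step 6 (PUSH 35): [-18, -30, 35]
step 7 (DUP): [-18, -30, 35, 35]

[-18, -30, 35, 35]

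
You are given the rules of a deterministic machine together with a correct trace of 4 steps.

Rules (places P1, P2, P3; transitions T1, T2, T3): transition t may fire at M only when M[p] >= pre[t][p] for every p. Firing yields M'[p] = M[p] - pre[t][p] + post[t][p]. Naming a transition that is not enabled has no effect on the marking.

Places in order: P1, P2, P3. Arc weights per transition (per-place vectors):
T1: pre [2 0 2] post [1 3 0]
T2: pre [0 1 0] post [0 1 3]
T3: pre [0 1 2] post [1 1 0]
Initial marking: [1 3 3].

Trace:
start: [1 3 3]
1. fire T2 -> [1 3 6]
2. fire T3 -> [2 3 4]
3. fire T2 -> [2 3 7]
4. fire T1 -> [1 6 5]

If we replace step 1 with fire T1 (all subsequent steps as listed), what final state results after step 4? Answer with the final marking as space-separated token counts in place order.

1 6 2

(re-executing from step 1 with the substitution; state before step 1: [1 3 3])
1. fire T1 -> [1 3 3]
2. fire T3 -> [2 3 1]
3. fire T2 -> [2 3 4]
4. fire T1 -> [1 6 2]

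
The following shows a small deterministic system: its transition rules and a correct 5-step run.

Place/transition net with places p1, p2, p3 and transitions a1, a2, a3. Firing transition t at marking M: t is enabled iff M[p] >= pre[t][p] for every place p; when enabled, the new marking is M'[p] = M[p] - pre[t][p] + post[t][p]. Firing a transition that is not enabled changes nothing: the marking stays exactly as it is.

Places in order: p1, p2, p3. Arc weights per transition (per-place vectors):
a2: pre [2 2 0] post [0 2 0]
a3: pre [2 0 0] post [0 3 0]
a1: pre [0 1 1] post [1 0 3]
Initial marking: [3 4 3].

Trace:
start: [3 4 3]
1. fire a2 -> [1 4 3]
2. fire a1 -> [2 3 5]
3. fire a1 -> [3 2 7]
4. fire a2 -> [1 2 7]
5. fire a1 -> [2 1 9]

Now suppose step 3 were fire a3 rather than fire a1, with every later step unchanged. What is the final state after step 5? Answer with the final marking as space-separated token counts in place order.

(re-executing from step 3 with the substitution; state before step 3: [2 3 5])
3. fire a3 -> [0 6 5]
4. fire a2 -> [0 6 5]
5. fire a1 -> [1 5 7]

1 5 7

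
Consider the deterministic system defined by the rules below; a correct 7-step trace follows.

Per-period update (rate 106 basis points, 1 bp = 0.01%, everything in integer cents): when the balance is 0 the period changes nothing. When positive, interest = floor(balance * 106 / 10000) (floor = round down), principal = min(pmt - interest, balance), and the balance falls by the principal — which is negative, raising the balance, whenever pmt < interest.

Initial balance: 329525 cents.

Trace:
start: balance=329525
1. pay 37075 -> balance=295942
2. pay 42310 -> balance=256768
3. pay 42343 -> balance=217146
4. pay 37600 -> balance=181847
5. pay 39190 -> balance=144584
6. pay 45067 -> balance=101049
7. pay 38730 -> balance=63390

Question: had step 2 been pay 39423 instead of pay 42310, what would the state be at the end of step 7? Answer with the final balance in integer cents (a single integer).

66434

(re-executing from step 2 with the substitution; state before step 2: balance=295942)
2. pay 39423 -> balance=259655
3. pay 42343 -> balance=220064
4. pay 37600 -> balance=184796
5. pay 39190 -> balance=147564
6. pay 45067 -> balance=104061
7. pay 38730 -> balance=66434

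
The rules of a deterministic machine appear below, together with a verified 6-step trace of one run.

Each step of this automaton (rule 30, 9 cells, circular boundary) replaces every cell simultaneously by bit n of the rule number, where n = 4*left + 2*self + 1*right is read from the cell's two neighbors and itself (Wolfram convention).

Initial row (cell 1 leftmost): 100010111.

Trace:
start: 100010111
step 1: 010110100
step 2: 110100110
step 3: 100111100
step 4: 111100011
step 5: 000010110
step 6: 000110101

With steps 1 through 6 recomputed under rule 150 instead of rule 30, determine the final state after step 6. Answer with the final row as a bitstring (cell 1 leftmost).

111000000

(re-executing steps 1..6 under rule 150; state before step 1: 100010111)
step 1: 010110011
step 2: 010001100
step 3: 111010010
step 4: 010011110
step 5: 111101101
step 6: 111000000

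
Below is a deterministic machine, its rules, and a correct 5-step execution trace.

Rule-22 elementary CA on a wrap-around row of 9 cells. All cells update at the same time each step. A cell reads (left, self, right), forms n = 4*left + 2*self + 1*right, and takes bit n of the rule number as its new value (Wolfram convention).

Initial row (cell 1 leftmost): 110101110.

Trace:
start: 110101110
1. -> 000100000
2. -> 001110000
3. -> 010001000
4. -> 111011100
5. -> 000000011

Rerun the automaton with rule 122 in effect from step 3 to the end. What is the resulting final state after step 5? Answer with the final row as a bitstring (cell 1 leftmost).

100000111

(re-executing steps 3..5 under rule 122; state before step 3: 001110000)
3. -> 011011000
4. -> 111111100
5. -> 100000111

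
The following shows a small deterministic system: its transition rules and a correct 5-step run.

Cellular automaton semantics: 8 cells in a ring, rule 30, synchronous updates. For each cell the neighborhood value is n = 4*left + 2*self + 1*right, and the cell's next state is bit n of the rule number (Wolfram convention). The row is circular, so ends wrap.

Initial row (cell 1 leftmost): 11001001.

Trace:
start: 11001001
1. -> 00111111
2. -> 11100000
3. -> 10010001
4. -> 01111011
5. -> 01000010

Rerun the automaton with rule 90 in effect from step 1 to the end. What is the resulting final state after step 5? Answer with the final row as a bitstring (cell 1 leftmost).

(re-executing steps 1..5 under rule 90; state before step 1: 11001001)
1. -> 01110111
2. -> 01010101
3. -> 00000000
4. -> 00000000
5. -> 00000000

00000000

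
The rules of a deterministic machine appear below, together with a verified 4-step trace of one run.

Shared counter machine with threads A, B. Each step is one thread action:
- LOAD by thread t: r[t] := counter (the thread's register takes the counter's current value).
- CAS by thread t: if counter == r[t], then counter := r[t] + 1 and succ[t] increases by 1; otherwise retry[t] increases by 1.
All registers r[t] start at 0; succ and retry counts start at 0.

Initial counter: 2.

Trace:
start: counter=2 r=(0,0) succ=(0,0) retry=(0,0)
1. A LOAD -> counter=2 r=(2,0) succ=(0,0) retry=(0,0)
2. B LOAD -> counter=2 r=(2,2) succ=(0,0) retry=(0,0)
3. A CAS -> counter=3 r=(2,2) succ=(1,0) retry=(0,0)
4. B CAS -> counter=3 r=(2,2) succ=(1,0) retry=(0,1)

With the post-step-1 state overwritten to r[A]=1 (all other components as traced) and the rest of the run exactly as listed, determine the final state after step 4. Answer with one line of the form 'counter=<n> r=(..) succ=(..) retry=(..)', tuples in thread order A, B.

state after step 1 := counter=2 r=(1,0) succ=(0,0) retry=(0,0)
2. B LOAD -> counter=2 r=(1,2) succ=(0,0) retry=(0,0)
3. A CAS -> counter=2 r=(1,2) succ=(0,0) retry=(1,0)
4. B CAS -> counter=3 r=(1,2) succ=(0,1) retry=(1,0)

counter=3 r=(1,2) succ=(0,1) retry=(1,0)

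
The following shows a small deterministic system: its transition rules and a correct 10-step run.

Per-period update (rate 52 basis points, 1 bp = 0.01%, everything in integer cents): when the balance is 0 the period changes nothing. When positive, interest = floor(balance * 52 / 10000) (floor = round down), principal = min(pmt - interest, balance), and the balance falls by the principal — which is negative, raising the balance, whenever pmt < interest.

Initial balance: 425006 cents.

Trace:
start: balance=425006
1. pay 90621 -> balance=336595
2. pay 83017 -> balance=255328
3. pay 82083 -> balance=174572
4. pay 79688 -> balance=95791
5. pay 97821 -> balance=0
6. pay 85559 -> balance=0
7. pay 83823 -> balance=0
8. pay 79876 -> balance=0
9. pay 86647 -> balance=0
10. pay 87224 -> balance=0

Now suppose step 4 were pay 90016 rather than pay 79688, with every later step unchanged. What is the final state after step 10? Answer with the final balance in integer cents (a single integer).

(re-executing from step 4 with the substitution; state before step 4: balance=174572)
4. pay 90016 -> balance=85463
5. pay 97821 -> balance=0
6. pay 85559 -> balance=0
7. pay 83823 -> balance=0
8. pay 79876 -> balance=0
9. pay 86647 -> balance=0
10. pay 87224 -> balance=0

0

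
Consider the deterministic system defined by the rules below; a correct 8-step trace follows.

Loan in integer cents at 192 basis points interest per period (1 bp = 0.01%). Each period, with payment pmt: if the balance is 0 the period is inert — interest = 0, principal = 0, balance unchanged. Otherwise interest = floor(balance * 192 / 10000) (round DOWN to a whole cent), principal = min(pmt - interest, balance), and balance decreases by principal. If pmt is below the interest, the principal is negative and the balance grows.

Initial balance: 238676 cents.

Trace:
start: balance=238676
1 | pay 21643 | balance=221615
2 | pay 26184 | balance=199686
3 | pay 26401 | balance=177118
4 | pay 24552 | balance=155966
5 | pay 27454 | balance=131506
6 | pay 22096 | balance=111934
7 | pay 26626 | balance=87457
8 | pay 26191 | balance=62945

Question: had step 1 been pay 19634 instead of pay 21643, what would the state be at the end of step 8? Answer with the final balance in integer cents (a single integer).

(re-executing from step 1 with the substitution; state before step 1: balance=238676)
1 | pay 19634 | balance=223624
2 | pay 26184 | balance=201733
3 | pay 26401 | balance=179205
4 | pay 24552 | balance=158093
5 | pay 27454 | balance=133674
6 | pay 22096 | balance=114144
7 | pay 26626 | balance=89709
8 | pay 26191 | balance=65240

65240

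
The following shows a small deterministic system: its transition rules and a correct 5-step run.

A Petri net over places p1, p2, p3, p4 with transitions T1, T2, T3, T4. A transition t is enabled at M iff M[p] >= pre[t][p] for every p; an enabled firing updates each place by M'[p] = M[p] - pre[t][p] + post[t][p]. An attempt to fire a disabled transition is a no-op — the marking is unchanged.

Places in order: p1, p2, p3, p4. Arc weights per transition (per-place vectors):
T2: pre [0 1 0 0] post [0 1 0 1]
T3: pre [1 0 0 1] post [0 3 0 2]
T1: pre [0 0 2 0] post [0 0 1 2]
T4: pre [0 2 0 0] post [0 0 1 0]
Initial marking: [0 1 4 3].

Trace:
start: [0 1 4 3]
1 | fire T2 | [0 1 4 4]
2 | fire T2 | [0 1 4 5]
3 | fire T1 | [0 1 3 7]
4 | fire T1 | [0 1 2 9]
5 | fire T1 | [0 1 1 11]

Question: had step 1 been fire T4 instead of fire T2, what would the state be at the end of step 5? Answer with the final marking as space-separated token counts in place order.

(re-executing from step 1 with the substitution; state before step 1: [0 1 4 3])
1 | fire T4 | [0 1 4 3]
2 | fire T2 | [0 1 4 4]
3 | fire T1 | [0 1 3 6]
4 | fire T1 | [0 1 2 8]
5 | fire T1 | [0 1 1 10]

0 1 1 10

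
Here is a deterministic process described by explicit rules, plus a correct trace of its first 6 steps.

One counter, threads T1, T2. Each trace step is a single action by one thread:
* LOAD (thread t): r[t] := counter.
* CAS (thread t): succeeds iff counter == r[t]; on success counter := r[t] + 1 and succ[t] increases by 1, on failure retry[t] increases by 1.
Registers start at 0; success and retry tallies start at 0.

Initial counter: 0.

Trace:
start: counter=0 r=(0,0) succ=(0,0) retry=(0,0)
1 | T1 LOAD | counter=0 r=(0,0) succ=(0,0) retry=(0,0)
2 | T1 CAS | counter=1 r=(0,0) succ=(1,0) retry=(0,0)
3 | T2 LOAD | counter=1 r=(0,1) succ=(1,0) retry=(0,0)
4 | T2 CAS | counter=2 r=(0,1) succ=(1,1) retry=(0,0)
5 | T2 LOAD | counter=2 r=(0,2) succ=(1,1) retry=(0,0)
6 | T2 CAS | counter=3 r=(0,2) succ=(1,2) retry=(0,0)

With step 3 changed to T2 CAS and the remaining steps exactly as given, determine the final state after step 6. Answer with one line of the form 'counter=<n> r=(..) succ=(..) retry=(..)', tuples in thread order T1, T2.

(re-executing from step 3 with the substitution; state before step 3: counter=1 r=(0,0) succ=(1,0) retry=(0,0))
3 | T2 CAS | counter=1 r=(0,0) succ=(1,0) retry=(0,1)
4 | T2 CAS | counter=1 r=(0,0) succ=(1,0) retry=(0,2)
5 | T2 LOAD | counter=1 r=(0,1) succ=(1,0) retry=(0,2)
6 | T2 CAS | counter=2 r=(0,1) succ=(1,1) retry=(0,2)

counter=2 r=(0,1) succ=(1,1) retry=(0,2)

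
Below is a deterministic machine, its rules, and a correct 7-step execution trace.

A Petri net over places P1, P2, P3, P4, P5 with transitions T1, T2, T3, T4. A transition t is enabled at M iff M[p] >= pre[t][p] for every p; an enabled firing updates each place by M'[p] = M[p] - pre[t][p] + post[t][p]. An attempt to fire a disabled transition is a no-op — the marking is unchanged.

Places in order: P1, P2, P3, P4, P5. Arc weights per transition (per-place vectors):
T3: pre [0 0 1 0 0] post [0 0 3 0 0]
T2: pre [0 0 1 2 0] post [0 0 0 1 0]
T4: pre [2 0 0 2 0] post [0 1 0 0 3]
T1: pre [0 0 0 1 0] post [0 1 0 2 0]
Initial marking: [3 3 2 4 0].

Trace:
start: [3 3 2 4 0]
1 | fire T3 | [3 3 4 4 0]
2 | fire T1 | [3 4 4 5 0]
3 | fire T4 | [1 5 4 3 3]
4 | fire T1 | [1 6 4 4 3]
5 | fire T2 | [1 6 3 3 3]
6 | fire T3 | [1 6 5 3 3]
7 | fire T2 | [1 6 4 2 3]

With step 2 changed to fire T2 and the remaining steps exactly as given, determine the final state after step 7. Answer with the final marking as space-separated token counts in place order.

1 5 4 1 3

(re-executing from step 2 with the substitution; state before step 2: [3 3 4 4 0])
2 | fire T2 | [3 3 3 3 0]
3 | fire T4 | [1 4 3 1 3]
4 | fire T1 | [1 5 3 2 3]
5 | fire T2 | [1 5 2 1 3]
6 | fire T3 | [1 5 4 1 3]
7 | fire T2 | [1 5 4 1 3]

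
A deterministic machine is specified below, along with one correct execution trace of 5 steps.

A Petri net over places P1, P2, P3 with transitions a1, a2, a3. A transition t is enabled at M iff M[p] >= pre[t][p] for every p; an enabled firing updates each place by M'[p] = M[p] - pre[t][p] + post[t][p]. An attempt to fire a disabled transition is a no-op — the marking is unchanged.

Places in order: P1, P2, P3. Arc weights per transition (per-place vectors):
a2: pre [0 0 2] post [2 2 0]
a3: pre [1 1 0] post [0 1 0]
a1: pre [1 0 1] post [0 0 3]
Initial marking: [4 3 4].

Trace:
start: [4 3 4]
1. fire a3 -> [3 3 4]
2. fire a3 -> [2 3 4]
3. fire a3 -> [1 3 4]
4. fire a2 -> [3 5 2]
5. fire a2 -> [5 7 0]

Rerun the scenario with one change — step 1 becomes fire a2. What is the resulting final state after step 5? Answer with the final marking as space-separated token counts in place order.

6 7 0

(re-executing from step 1 with the substitution; state before step 1: [4 3 4])
1. fire a2 -> [6 5 2]
2. fire a3 -> [5 5 2]
3. fire a3 -> [4 5 2]
4. fire a2 -> [6 7 0]
5. fire a2 -> [6 7 0]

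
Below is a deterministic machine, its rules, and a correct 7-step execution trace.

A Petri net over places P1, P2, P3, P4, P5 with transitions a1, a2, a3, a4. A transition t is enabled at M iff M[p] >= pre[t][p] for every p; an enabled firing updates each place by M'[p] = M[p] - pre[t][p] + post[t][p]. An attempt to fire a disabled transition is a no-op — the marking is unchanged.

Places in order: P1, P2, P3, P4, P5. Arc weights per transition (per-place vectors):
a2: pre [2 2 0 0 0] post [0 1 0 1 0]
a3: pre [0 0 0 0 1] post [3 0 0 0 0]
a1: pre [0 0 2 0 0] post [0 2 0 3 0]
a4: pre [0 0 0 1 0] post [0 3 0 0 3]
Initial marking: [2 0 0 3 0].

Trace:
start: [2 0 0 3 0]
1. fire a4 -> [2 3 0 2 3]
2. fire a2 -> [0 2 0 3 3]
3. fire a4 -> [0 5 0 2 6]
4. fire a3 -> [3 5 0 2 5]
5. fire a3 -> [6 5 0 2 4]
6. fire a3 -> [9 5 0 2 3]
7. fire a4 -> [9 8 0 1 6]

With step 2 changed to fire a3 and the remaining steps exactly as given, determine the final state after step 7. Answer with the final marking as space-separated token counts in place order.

14 9 0 0 5

(re-executing from step 2 with the substitution; state before step 2: [2 3 0 2 3])
2. fire a3 -> [5 3 0 2 2]
3. fire a4 -> [5 6 0 1 5]
4. fire a3 -> [8 6 0 1 4]
5. fire a3 -> [11 6 0 1 3]
6. fire a3 -> [14 6 0 1 2]
7. fire a4 -> [14 9 0 0 5]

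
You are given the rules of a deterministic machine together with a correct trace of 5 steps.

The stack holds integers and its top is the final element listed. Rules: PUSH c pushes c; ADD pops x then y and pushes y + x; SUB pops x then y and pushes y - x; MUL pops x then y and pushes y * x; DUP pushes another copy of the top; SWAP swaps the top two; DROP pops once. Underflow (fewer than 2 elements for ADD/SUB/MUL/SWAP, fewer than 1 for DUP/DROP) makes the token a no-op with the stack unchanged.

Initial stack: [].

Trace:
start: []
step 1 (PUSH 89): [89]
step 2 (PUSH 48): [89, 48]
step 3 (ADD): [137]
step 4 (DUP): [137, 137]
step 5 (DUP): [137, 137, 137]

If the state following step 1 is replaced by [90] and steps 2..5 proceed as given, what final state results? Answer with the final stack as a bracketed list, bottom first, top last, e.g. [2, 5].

[138, 138, 138]

state after step 1 := [90]
step 2 (PUSH 48): [90, 48]
step 3 (ADD): [138]
step 4 (DUP): [138, 138]
step 5 (DUP): [138, 138, 138]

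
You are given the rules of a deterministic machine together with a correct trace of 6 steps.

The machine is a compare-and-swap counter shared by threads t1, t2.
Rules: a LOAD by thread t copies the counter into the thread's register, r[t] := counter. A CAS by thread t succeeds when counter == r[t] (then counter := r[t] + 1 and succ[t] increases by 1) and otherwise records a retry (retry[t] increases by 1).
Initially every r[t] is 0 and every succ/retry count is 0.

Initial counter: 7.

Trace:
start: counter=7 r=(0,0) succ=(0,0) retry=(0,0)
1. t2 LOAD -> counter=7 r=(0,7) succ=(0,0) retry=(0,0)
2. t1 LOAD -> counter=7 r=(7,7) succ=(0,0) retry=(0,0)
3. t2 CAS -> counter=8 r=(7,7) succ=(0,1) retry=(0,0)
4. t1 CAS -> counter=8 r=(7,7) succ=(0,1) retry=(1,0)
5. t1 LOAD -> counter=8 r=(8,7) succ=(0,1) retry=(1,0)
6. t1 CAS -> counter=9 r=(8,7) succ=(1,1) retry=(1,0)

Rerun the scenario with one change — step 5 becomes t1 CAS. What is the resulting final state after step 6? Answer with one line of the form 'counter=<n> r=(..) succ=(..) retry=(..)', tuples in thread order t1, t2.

counter=8 r=(7,7) succ=(0,1) retry=(3,0)

(re-executing from step 5 with the substitution; state before step 5: counter=8 r=(7,7) succ=(0,1) retry=(1,0))
5. t1 CAS -> counter=8 r=(7,7) succ=(0,1) retry=(2,0)
6. t1 CAS -> counter=8 r=(7,7) succ=(0,1) retry=(3,0)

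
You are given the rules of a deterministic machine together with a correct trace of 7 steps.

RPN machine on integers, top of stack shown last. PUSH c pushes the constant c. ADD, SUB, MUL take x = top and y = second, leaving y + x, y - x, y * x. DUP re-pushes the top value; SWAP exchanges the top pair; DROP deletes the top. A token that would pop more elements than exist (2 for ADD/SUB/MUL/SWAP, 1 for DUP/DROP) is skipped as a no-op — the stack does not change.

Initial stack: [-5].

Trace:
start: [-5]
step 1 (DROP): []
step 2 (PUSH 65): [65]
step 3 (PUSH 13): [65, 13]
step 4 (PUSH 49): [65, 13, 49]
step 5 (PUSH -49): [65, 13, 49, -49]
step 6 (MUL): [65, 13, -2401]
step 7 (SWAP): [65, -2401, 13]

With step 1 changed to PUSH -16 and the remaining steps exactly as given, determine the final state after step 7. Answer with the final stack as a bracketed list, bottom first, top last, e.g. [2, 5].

[-5, -16, 65, -2401, 13]

(re-executing from step 1 with the substitution; state before step 1: [-5])
step 1 (PUSH -16): [-5, -16]
step 2 (PUSH 65): [-5, -16, 65]
step 3 (PUSH 13): [-5, -16, 65, 13]
step 4 (PUSH 49): [-5, -16, 65, 13, 49]
step 5 (PUSH -49): [-5, -16, 65, 13, 49, -49]
step 6 (MUL): [-5, -16, 65, 13, -2401]
step 7 (SWAP): [-5, -16, 65, -2401, 13]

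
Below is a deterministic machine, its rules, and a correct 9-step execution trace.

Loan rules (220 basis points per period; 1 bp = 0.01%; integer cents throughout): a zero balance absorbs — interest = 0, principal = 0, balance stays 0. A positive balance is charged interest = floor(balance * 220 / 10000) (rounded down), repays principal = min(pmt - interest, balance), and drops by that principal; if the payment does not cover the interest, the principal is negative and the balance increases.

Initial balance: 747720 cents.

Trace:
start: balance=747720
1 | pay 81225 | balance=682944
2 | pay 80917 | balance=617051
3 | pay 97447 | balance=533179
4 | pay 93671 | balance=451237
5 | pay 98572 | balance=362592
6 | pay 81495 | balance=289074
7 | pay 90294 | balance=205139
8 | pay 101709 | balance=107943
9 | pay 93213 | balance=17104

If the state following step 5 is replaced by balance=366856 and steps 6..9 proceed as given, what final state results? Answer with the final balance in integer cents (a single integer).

state after step 5 := balance=366856
6 | pay 81495 | balance=293431
7 | pay 90294 | balance=209592
8 | pay 101709 | balance=112494
9 | pay 93213 | balance=21755

21755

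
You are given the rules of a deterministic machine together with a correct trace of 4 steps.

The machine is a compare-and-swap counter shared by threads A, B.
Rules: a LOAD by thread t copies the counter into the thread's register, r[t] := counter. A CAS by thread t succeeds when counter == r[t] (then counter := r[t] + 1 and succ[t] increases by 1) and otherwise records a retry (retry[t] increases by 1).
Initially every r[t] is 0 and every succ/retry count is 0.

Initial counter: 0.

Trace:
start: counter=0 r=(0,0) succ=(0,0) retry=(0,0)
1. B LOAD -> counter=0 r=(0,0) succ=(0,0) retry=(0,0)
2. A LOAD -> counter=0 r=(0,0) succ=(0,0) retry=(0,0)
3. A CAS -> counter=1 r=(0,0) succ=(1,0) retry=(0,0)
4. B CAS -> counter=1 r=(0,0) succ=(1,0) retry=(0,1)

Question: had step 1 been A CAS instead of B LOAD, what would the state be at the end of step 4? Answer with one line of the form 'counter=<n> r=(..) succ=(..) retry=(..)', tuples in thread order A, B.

(re-executing from step 1 with the substitution; state before step 1: counter=0 r=(0,0) succ=(0,0) retry=(0,0))
1. A CAS -> counter=1 r=(0,0) succ=(1,0) retry=(0,0)
2. A LOAD -> counter=1 r=(1,0) succ=(1,0) retry=(0,0)
3. A CAS -> counter=2 r=(1,0) succ=(2,0) retry=(0,0)
4. B CAS -> counter=2 r=(1,0) succ=(2,0) retry=(0,1)

counter=2 r=(1,0) succ=(2,0) retry=(0,1)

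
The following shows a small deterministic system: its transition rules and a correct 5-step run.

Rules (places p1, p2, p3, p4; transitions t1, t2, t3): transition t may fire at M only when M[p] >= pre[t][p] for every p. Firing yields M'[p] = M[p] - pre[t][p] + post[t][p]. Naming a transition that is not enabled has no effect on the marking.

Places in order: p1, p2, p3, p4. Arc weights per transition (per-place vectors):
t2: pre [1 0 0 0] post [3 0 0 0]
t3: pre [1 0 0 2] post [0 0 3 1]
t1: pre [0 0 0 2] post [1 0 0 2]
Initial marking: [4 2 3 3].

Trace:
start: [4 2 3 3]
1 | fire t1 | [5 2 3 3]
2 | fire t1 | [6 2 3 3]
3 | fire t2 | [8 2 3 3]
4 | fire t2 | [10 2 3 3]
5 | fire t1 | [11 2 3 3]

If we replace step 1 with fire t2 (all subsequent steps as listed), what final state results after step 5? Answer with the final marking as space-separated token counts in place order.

(re-executing from step 1 with the substitution; state before step 1: [4 2 3 3])
1 | fire t2 | [6 2 3 3]
2 | fire t1 | [7 2 3 3]
3 | fire t2 | [9 2 3 3]
4 | fire t2 | [11 2 3 3]
5 | fire t1 | [12 2 3 3]

12 2 3 3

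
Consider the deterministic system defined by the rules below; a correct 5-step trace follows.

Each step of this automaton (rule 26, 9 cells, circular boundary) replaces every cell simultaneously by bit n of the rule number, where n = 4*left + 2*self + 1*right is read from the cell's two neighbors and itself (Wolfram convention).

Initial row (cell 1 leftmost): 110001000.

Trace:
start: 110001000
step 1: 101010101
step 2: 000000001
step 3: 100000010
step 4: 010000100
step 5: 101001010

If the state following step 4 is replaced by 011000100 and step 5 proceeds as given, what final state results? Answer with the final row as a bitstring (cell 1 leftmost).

110101010

state after step 4 := 011000100
step 5: 110101010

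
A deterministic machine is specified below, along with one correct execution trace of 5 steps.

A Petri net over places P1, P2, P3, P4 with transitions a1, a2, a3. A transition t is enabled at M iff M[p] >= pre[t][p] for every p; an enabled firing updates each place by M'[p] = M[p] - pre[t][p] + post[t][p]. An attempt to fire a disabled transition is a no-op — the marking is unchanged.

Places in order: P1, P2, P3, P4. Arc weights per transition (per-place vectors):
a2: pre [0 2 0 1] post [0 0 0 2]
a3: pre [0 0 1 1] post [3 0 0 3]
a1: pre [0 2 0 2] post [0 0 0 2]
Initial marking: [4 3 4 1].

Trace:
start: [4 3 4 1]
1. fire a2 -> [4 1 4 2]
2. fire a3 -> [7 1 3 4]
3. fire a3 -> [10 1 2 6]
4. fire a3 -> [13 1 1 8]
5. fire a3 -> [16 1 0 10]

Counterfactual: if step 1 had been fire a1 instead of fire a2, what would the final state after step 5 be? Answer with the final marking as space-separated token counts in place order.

(re-executing from step 1 with the substitution; state before step 1: [4 3 4 1])
1. fire a1 -> [4 3 4 1]
2. fire a3 -> [7 3 3 3]
3. fire a3 -> [10 3 2 5]
4. fire a3 -> [13 3 1 7]
5. fire a3 -> [16 3 0 9]

16 3 0 9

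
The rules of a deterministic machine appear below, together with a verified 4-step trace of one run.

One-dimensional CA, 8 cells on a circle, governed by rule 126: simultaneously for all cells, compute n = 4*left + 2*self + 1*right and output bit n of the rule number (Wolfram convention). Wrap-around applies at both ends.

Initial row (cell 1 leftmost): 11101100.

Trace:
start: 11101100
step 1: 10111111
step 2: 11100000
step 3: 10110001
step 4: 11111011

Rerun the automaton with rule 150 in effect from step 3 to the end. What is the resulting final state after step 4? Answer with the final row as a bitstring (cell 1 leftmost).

(re-executing steps 3..4 under rule 150; state before step 3: 11100000)
step 3: 01010001
step 4: 01011011

01011011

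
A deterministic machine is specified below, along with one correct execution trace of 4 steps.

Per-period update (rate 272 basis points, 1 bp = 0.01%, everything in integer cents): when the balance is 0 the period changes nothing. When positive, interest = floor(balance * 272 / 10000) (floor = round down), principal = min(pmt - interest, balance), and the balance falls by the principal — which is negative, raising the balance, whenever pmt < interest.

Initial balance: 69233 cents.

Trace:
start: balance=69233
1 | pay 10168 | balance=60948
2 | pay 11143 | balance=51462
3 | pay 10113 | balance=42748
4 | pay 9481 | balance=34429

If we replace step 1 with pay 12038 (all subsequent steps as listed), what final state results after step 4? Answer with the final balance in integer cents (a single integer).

32403

(re-executing from step 1 with the substitution; state before step 1: balance=69233)
1 | pay 12038 | balance=59078
2 | pay 11143 | balance=49541
3 | pay 10113 | balance=40775
4 | pay 9481 | balance=32403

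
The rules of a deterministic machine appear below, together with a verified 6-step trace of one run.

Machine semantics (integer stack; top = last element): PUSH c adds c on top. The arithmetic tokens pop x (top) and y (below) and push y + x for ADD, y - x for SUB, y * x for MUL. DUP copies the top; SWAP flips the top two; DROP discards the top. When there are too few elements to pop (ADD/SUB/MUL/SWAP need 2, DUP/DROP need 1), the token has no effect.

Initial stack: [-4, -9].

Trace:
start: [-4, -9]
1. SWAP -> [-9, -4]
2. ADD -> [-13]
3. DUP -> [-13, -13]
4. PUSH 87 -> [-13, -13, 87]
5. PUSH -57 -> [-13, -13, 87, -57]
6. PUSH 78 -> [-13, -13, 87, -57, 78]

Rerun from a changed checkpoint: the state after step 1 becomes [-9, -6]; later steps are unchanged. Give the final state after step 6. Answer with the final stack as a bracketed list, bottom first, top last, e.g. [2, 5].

[-15, -15, 87, -57, 78]

state after step 1 := [-9, -6]
2. ADD -> [-15]
3. DUP -> [-15, -15]
4. PUSH 87 -> [-15, -15, 87]
5. PUSH -57 -> [-15, -15, 87, -57]
6. PUSH 78 -> [-15, -15, 87, -57, 78]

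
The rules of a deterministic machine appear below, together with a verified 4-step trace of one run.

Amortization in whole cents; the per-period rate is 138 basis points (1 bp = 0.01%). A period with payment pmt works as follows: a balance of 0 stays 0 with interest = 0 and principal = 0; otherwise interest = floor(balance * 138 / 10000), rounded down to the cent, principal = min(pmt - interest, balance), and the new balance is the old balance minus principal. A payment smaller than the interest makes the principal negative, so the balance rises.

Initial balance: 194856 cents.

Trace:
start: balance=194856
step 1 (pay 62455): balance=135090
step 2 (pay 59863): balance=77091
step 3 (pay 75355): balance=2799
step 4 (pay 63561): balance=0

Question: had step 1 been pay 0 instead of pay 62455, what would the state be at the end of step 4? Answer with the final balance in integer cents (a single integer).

4353

(re-executing from step 1 with the substitution; state before step 1: balance=194856)
step 1 (pay 0): balance=197545
step 2 (pay 59863): balance=140408
step 3 (pay 75355): balance=66990
step 4 (pay 63561): balance=4353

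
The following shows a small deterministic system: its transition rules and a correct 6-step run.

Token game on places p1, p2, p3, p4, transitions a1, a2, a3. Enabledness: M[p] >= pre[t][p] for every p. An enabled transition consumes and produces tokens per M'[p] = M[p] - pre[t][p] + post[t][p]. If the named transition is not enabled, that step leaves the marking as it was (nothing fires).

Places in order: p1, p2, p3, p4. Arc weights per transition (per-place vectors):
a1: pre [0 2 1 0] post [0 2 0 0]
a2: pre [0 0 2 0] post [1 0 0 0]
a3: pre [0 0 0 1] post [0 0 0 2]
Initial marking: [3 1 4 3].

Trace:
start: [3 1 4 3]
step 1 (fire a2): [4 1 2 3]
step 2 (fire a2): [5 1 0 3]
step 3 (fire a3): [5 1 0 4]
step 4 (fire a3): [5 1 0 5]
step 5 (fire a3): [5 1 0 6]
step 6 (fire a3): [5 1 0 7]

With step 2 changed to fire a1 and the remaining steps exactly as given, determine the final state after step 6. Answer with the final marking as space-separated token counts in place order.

(re-executing from step 2 with the substitution; state before step 2: [4 1 2 3])
step 2 (fire a1): [4 1 2 3]
step 3 (fire a3): [4 1 2 4]
step 4 (fire a3): [4 1 2 5]
step 5 (fire a3): [4 1 2 6]
step 6 (fire a3): [4 1 2 7]

4 1 2 7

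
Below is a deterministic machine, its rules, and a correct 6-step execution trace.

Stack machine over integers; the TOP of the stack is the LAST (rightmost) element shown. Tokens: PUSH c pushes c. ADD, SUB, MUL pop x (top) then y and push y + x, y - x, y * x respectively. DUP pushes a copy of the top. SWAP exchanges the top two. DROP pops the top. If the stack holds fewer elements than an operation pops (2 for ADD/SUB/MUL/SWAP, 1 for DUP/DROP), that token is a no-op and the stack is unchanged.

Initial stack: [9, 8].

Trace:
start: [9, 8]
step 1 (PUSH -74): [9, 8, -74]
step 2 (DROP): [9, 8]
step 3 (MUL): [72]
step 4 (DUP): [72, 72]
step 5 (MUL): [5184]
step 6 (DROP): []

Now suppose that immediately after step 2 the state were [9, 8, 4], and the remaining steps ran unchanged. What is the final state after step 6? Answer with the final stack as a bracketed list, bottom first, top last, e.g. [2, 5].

[9]

state after step 2 := [9, 8, 4]
step 3 (MUL): [9, 32]
step 4 (DUP): [9, 32, 32]
step 5 (MUL): [9, 1024]
step 6 (DROP): [9]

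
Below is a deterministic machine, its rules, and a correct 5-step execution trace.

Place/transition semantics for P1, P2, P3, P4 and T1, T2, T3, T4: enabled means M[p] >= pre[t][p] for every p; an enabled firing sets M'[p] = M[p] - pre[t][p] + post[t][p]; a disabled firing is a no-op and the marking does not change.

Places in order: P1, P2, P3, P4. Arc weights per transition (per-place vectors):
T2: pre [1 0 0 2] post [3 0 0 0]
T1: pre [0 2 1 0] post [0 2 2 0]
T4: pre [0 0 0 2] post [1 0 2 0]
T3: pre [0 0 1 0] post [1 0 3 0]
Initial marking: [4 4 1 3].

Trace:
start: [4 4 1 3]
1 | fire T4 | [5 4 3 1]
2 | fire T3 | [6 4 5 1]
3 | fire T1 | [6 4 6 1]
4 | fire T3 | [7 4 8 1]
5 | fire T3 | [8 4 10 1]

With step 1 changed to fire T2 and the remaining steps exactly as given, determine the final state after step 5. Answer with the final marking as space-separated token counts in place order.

9 4 8 1

(re-executing from step 1 with the substitution; state before step 1: [4 4 1 3])
1 | fire T2 | [6 4 1 1]
2 | fire T3 | [7 4 3 1]
3 | fire T1 | [7 4 4 1]
4 | fire T3 | [8 4 6 1]
5 | fire T3 | [9 4 8 1]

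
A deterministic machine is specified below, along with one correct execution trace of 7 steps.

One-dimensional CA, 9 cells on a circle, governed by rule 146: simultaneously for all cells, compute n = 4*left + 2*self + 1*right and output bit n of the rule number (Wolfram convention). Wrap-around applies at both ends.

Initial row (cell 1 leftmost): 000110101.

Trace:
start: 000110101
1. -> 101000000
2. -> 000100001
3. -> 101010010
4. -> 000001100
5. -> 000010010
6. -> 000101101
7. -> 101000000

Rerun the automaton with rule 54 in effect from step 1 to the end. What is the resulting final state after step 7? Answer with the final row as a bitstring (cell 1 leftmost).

111111000

(re-executing steps 1..7 under rule 54; state before step 1: 000110101)
1. -> 101001111
2. -> 011110000
3. -> 100001000
4. -> 110011101
5. -> 001100010
6. -> 010010111
7. -> 111111000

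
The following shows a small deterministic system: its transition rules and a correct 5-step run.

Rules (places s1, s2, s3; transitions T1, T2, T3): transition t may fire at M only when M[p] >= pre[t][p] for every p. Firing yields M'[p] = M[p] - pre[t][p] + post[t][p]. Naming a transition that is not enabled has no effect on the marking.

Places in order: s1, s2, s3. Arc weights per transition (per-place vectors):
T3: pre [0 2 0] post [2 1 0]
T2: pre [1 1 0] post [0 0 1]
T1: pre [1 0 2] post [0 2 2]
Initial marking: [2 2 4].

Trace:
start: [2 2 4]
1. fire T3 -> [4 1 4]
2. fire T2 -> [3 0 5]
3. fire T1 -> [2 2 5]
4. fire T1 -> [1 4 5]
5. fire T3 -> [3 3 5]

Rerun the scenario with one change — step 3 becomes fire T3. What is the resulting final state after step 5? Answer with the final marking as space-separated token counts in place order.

(re-executing from step 3 with the substitution; state before step 3: [3 0 5])
3. fire T3 -> [3 0 5]
4. fire T1 -> [2 2 5]
5. fire T3 -> [4 1 5]

4 1 5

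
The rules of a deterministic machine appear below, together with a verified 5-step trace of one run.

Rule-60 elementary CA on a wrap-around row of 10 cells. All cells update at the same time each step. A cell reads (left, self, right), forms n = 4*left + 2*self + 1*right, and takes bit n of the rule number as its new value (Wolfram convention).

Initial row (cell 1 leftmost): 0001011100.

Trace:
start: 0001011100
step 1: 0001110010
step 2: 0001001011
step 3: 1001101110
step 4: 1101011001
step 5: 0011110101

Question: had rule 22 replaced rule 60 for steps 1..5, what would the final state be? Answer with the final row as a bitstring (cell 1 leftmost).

(re-executing steps 1..5 under rule 22; state before step 1: 0001011100)
step 1: 0011000010
step 2: 0100100111
step 3: 0111111000
step 4: 1000000100
step 5: 1100001111

1100001111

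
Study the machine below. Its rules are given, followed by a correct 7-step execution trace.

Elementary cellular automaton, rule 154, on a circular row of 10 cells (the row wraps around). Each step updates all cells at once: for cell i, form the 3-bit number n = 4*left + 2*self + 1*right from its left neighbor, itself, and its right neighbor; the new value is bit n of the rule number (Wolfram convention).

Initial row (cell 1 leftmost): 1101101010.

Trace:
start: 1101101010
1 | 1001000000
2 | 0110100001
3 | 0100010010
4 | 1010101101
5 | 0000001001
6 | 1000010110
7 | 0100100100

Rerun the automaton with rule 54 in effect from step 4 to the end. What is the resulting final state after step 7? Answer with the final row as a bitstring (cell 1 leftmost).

0100010000

(re-executing steps 4..7 under rule 54; state before step 4: 0100010010)
4 | 1110111111
5 | 0001000000
6 | 0011100000
7 | 0100010000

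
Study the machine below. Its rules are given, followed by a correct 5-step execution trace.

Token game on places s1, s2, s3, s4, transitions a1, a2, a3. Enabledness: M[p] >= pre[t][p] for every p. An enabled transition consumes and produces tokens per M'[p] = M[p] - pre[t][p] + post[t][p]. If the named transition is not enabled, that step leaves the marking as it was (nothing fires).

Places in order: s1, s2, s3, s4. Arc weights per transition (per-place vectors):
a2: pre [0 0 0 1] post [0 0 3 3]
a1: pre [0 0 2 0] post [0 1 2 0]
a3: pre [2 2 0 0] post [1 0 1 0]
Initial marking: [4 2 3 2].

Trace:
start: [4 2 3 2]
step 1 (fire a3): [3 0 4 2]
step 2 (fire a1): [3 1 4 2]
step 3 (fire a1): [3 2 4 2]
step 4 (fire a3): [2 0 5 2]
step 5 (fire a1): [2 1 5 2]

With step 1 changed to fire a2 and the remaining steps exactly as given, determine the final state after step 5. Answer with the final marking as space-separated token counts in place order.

3 3 7 4

(re-executing from step 1 with the substitution; state before step 1: [4 2 3 2])
step 1 (fire a2): [4 2 6 4]
step 2 (fire a1): [4 3 6 4]
step 3 (fire a1): [4 4 6 4]
step 4 (fire a3): [3 2 7 4]
step 5 (fire a1): [3 3 7 4]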